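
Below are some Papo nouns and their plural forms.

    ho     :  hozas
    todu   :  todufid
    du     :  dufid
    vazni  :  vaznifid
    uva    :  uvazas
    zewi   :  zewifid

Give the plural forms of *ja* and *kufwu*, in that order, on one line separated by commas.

jazas, kufwufid

Looking at the last vowel of each stem: -fid when the last vowel of the stem is a high vowel (*todu*, *du*, *vazni*, *zewi*); -zas when the last vowel of the stem is a non-high vowel (*ho*, *uva*).
Since the last vowel of *ja* is /a/ (a non-high vowel), it takes -zas, giving *jazas*.
Since the last vowel of *kufwu* is /u/ (a high vowel), it takes -fid, giving *kufwufid*.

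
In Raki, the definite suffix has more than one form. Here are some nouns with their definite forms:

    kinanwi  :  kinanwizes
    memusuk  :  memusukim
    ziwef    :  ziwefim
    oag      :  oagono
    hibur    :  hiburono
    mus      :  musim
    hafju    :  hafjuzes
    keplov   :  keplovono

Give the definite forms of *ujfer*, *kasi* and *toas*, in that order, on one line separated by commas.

ujferono, kasizes, toasim

The pattern is voicing of the final sound: -im when the stem ends in a voiceless consonant (*memusuk*, *ziwef*, *mus*); -ono when the stem ends in a voiced consonant (*oag*, *hibur*, *keplov*); -zes when the stem ends in a vowel (*kinanwi*, *hafju*).
The final sound of *ujfer* is /r/, which is a voiced consonant, so the suffix is -ono, giving *ujferono*.
Since the final sound of *kasi* is /i/ (a vowel), it takes -zes, giving *kasizes*.
*toas* — final sound /s/ (a voiceless consonant) → -im → *toasim*.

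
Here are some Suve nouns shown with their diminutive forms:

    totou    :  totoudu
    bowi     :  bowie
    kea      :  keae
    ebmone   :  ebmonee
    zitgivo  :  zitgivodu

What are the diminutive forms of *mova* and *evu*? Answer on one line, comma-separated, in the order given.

movae, evudu

The pattern is rounding harmony: -du when the last vowel of the stem is a rounded vowel (*totou*, *zitgivo*); -e when the last vowel of the stem is an unrounded vowel (*bowi*, *kea*, *ebmone*).
*mova* — last vowel /a/ (an unrounded vowel) → -e → *movae*.
*evu*: last vowel = /u/, a rounded vowel → -du → *evudu*.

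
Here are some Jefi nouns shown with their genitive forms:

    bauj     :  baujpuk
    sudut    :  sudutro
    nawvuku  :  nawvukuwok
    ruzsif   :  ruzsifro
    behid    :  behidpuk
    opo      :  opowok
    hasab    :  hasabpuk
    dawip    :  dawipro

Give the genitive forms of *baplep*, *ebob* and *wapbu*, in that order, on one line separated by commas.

The suffix is conditioned by the final sound: -ro when the stem ends in a voiceless consonant (*sudut*, *ruzsif*, *dawip*); -puk when the stem ends in a voiced consonant (*bauj*, *behid*, *hasab*); -wok when the stem ends in a vowel (*nawvuku*, *opo*).
*baplep* — final sound /p/ (a voiceless consonant) → -ro → *baplepro*.
The final sound of *ebob* is /b/, which is a voiced consonant, so the suffix is -puk, giving *ebobpuk*.
*wapbu*: final sound = /u/, a vowel → -wok → *wapbuwok*.

baplepro, ebobpuk, wapbuwok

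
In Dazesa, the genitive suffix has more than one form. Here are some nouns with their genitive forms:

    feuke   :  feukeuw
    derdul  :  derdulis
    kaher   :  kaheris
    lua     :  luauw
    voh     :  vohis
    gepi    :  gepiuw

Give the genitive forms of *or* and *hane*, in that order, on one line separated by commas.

oris, haneuw

Looking at the final sound of each stem: -is when the stem ends in a consonant (*derdul*, *kaher*, *voh*); -uw when the stem ends in a vowel (*feuke*, *lua*, *gepi*).
*or* — final sound /r/ (a consonant) → -is → *oris*.
*hane*: final sound = /e/, a vowel → -uw → *haneuw*.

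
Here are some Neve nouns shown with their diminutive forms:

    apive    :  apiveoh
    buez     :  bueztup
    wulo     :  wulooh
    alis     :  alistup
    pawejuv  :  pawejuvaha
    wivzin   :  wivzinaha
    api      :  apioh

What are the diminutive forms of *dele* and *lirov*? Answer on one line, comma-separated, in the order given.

deleoh, lirovaha

The alternation tracks the final sound of the stem — -tup when the stem ends in a sibilant (*buez*, *alis*); -aha when the stem ends in a non-sibilant consonant (*pawejuv*, *wivzin*); -oh when the stem ends in a vowel (*apive*, *wulo*, *api*).
The final sound of *dele* is /e/, which is a vowel, so the suffix is -oh, giving *deleoh*.
*lirov*: final sound = /v/, a non-sibilant consonant → -aha → *lirovaha*.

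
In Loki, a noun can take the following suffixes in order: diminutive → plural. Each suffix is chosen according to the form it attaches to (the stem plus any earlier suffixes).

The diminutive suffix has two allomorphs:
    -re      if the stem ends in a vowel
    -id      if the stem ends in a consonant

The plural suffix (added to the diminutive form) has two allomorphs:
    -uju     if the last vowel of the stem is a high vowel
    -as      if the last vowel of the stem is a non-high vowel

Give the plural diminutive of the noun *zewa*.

The final sound of *zewa* is /a/, which is a vowel, so the diminutive suffix is -re, giving *zeware*.
The diminutive form *zeware*: last vowel = /e/, a non-high vowel → -as → *zewareas*.

zewareas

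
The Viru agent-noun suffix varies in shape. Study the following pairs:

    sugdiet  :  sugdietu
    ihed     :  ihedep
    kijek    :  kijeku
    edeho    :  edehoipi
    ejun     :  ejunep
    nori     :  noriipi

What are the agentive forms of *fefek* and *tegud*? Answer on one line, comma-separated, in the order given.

The pattern is voicing of the final sound: -u when the stem ends in a voiceless consonant (*sugdiet*, *kijek*); -ep when the stem ends in a voiced consonant (*ihed*, *ejun*); -ipi when the stem ends in a vowel (*edeho*, *nori*).
The final sound of *fefek* is /k/, which is a voiceless consonant, so the suffix is -u, giving *fefeku*.
*tegud*: final sound = /d/, a voiced consonant → -ep → *tegudep*.

fefeku, tegudep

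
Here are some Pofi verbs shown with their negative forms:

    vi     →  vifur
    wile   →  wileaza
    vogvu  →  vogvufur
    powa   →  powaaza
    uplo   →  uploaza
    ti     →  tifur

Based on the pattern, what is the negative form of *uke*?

The alternation tracks the last vowel of the stem — -fur when the last vowel of the stem is a high vowel (*vi*, *vogvu*, *ti*); -aza when the last vowel of the stem is a non-high vowel (*wile*, *powa*, *uplo*).
*uke*: last vowel = /e/, a non-high vowel → -aza → *ukeaza*.

ukeaza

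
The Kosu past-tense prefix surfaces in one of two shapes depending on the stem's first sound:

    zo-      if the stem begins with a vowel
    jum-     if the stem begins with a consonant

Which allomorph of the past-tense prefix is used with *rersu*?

jum-

*rersu*: first sound = /r/, a consonant → jum-.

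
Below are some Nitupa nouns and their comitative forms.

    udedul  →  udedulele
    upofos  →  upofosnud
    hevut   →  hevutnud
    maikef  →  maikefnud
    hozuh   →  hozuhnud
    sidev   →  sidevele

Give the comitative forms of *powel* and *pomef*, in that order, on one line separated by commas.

Looking at the final consonant of each stem: -nud when the stem ends in a voiceless consonant (*upofos*, *hevut*, *maikef*, *hozuh*); -ele when the stem ends in a voiced consonant (*udedul*, *sidev*).
The final consonant of *powel* is /l/, which is voiced, so the suffix is -ele, giving *powelele*.
Since the final consonant of *pomef* is /f/ (voiceless), it takes -nud, giving *pomefnud*.

powelele, pomefnud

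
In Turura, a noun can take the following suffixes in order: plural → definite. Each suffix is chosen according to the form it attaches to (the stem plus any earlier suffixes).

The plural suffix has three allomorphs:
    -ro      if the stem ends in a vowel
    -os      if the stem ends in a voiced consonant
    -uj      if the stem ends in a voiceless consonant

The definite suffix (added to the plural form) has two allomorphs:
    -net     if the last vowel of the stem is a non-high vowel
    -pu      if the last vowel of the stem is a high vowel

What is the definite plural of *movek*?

movekujpu

*movek*: final sound = /k/, a voiceless consonant → -uj → *movekuj*.
The plural form *movekuj* — last vowel /u/ (a high vowel) → -pu → *movekujpu*.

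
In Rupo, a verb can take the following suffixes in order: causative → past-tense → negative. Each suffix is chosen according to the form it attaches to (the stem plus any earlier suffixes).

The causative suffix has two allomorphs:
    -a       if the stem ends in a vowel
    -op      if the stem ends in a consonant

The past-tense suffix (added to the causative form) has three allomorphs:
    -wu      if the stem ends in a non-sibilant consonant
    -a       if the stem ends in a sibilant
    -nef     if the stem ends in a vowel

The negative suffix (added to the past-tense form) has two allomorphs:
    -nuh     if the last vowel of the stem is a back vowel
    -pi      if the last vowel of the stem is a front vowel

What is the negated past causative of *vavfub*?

*vavfub*: final sound = /b/, a consonant → -op → *vavfubop*.
Since the final sound of the causative form *vavfubop* is /p/ (a non-sibilant consonant), it takes -wu, giving *vavfubopwu*.
The past-tense form *vavfubopwu*: last vowel = /u/, a back vowel → -nuh → *vavfubopwunuh*.

vavfubopwunuh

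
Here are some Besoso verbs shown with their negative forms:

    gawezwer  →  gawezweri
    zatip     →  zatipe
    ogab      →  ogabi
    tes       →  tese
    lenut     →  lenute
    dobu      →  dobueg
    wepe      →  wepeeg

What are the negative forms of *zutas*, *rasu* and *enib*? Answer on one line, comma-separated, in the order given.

zutase, rasueg, enibi

The alternation tracks the final sound of the stem — -e when the stem ends in a voiceless consonant (*zatip*, *tes*, *lenut*); -i when the stem ends in a voiced consonant (*gawezwer*, *ogab*); -eg when the stem ends in a vowel (*dobu*, *wepe*).
Since the final sound of *zutas* is /s/ (a voiceless consonant), it takes -e, giving *zutase*.
The final sound of *rasu* is /u/, which is a vowel, so the suffix is -eg, giving *rasueg*.
The final sound of *enib* is /b/, which is a voiced consonant, so the suffix is -i, giving *enibi*.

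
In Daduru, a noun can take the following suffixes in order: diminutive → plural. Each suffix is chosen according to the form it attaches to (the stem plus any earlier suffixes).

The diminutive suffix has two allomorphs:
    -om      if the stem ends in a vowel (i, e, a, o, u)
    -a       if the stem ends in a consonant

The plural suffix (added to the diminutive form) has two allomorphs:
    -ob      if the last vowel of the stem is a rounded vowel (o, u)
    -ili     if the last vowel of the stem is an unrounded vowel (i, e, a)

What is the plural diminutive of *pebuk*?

pebukaili

The final sound of *pebuk* is /k/, which is a consonant, so the diminutive suffix is -a, giving *pebuka*.
The diminutive form *pebuka* — last vowel /a/ (an unrounded vowel) → -ili → *pebukaili*.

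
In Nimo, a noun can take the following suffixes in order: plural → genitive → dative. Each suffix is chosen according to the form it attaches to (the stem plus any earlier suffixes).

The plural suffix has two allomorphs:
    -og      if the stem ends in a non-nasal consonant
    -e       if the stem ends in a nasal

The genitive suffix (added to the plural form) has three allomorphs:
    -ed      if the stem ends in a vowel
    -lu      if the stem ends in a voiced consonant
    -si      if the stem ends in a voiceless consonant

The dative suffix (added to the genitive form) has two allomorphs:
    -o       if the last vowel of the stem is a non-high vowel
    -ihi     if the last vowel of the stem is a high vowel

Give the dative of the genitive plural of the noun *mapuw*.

The final consonant of *mapuw* is /w/, which is non-nasal, so the plural suffix is -og, giving *mapuwog*.
Since the final sound of the plural form *mapuwog* is /g/ (a voiced consonant), it takes -lu, giving *mapuwoglu*.
Since the last vowel of the genitive form *mapuwoglu* is /u/ (a high vowel), it takes -ihi, giving *mapuwogluihi*.

mapuwogluihi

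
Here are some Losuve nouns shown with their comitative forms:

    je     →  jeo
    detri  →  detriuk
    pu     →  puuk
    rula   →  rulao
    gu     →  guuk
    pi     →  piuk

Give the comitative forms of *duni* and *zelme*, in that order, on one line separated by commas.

duniuk, zelmeo

The suffix is conditioned by the last vowel: -uk when the last vowel of the stem is a high vowel (*detri*, *pu*, *gu*, *pi*); -o when the last vowel of the stem is a non-high vowel (*je*, *rula*).
The last vowel of *duni* is /i/, which is a high vowel, so the suffix is -uk, giving *duniuk*.
*zelme* — last vowel /e/ (a non-high vowel) → -o → *zelmeo*.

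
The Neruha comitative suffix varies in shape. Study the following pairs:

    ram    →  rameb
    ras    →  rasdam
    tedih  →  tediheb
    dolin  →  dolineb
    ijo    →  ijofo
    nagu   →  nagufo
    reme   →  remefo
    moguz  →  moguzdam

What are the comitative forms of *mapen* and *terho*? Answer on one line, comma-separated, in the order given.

The pattern is sibilance of the final sound: -dam when the stem ends in a sibilant (*ras*, *moguz*); -eb when the stem ends in a non-sibilant consonant (*ram*, *tedih*, *dolin*); -fo when the stem ends in a vowel (*ijo*, *nagu*, *reme*).
Since the final sound of *mapen* is /n/ (a non-sibilant consonant), it takes -eb, giving *mapeneb*.
*terho* — final sound /o/ (a vowel) → -fo → *terhofo*.

mapeneb, terhofo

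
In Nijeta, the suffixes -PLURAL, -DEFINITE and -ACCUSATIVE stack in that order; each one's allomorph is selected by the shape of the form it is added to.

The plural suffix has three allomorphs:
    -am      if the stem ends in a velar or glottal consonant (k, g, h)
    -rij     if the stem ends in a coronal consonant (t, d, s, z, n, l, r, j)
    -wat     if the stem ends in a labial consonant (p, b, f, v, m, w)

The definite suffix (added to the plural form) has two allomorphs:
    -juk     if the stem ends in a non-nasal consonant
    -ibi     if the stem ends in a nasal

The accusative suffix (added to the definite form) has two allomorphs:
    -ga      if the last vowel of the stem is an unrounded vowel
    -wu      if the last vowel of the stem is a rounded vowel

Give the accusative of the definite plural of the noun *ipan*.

*ipan*: final consonant = /n/, coronal → -rij → *ipanrij*.
Since the final consonant of the plural form *ipanrij* is /j/ (non-nasal), it takes -juk, giving *ipanrijjuk*.
Since the last vowel of the definite form *ipanrijjuk* is /u/ (a rounded vowel), it takes -wu, giving *ipanrijjukwu*.

ipanrijjukwu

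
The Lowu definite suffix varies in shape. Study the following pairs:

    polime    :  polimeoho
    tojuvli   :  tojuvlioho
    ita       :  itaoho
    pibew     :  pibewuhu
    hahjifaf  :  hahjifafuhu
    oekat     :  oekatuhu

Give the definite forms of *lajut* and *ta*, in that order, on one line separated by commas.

Looking at the final sound of each stem: -uhu when the stem ends in a consonant (*pibew*, *hahjifaf*, *oekat*); -oho when the stem ends in a vowel (*polime*, *tojuvli*, *ita*).
*lajut* — final sound /t/ (a consonant) → -uhu → *lajutuhu*.
Since the final sound of *ta* is /a/ (a vowel), it takes -oho, giving *taoho*.

lajutuhu, taoho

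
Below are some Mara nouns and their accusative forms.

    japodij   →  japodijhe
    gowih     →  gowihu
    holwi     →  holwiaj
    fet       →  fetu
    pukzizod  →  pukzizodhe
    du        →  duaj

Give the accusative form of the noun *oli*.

oliaj

The alternation tracks the final sound of the stem — -u when the stem ends in a voiceless consonant (*gowih*, *fet*); -he when the stem ends in a voiced consonant (*japodij*, *pukzizod*); -aj when the stem ends in a vowel (*holwi*, *du*).
The final sound of *oli* is /i/, which is a vowel, so the suffix is -aj, giving *oliaj*.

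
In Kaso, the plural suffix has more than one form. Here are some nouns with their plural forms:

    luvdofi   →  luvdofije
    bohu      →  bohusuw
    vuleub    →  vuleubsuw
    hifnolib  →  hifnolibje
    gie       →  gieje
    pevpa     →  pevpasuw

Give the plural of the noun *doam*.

doamsuw

The pattern is front/back vowel harmony: -je when the last vowel of the stem is a front vowel (*luvdofi*, *hifnolib*, *gie*); -suw when the last vowel of the stem is a back vowel (*bohu*, *vuleub*, *pevpa*).
*doam*: last vowel = /a/, a back vowel → -suw → *doamsuw*.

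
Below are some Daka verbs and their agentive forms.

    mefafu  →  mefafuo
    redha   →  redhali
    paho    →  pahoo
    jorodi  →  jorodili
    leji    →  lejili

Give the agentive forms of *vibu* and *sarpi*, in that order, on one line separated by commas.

vibuo, sarpili

Looking at the last vowel of each stem: -o when the last vowel of the stem is a rounded vowel (*mefafu*, *paho*); -li when the last vowel of the stem is an unrounded vowel (*redha*, *jorodi*, *leji*).
*vibu* — last vowel /u/ (a rounded vowel) → -o → *vibuo*.
*sarpi*: last vowel = /i/, an unrounded vowel → -li → *sarpili*.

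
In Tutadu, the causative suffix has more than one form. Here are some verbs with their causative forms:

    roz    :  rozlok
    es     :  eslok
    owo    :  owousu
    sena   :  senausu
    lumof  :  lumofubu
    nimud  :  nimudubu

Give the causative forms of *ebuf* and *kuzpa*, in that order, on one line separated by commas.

The pattern is sibilance of the final sound: -lok when the stem ends in a sibilant (*roz*, *es*); -ubu when the stem ends in a non-sibilant consonant (*lumof*, *nimud*); -usu when the stem ends in a vowel (*owo*, *sena*).
*ebuf*: final sound = /f/, a non-sibilant consonant → -ubu → *ebufubu*.
Since the final sound of *kuzpa* is /a/ (a vowel), it takes -usu, giving *kuzpausu*.

ebufubu, kuzpausu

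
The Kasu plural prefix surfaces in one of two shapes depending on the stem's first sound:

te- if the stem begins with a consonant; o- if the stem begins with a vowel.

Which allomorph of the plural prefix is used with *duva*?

te-

Since the first sound of *duva* is /d/ (a consonant), it takes te-.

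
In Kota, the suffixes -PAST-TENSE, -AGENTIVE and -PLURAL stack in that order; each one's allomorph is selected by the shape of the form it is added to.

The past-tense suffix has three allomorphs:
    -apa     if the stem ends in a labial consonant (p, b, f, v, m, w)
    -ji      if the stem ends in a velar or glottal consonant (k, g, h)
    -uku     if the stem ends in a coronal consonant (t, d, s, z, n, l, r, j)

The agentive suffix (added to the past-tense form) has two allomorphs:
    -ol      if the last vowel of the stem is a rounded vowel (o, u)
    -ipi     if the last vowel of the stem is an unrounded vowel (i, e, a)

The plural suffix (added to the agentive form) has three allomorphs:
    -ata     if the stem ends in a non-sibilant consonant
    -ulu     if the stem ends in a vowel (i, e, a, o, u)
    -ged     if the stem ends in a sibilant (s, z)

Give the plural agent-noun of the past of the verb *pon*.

Since the final consonant of *pon* is /n/ (coronal), it takes -uku, giving *ponuku*.
The past-tense form *ponuku* — last vowel /u/ (a rounded vowel) → -ol → *ponukuol*.
The agentive form *ponukuol*: final sound = /l/, a non-sibilant consonant → -ata → *ponukuolata*.

ponukuolata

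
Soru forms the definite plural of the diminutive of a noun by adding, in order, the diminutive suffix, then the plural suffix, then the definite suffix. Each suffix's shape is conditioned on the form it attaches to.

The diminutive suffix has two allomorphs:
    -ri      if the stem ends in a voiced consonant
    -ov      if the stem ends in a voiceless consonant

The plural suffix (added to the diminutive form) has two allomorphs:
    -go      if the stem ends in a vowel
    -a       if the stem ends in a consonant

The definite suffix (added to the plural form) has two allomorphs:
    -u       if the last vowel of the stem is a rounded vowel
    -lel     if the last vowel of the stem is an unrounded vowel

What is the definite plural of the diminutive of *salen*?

Since the final consonant of *salen* is /n/ (voiced), it takes -ri, giving *salenri*.
Since the final sound of the diminutive form *salenri* is /i/ (a vowel), it takes -go, giving *salenrigo*.
The last vowel of the plural form *salenrigo* is /o/, which is a rounded vowel, so the definite suffix is -u, giving *salenrigou*.

salenrigou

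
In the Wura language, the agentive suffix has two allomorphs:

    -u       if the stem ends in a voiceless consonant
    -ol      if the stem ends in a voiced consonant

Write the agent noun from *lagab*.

lagabol

*lagab*: final consonant = /b/, voiced → -ol → *lagabol*.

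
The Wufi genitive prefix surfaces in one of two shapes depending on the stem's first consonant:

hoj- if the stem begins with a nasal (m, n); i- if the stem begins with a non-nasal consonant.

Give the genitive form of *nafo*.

The first consonant of *nafo* is /n/, which is a nasal, so the prefix is hoj-, giving *hojnafo*.

hojnafo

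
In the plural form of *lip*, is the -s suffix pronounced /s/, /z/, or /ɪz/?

The stem *lip* ends in a voiceless non-sibilant consonant.
The plural suffix surfaces as /ɪz/ after sibilants, /s/ after other voiceless consonants, and /z/ after other voiced sounds.
So the plural -s on *lip* is pronounced /s/.

/s/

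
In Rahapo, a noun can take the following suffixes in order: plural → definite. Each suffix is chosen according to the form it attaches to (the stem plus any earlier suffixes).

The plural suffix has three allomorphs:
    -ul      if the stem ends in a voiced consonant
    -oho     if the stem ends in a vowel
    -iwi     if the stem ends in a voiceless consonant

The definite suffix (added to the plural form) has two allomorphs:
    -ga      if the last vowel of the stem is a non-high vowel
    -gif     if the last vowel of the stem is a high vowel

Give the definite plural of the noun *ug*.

Since the final sound of *ug* is /g/ (a voiced consonant), it takes -ul, giving *ugul*.
The last vowel of the plural form *ugul* is /u/, which is a high vowel, so the definite suffix is -gif, giving *ugulgif*.

ugulgif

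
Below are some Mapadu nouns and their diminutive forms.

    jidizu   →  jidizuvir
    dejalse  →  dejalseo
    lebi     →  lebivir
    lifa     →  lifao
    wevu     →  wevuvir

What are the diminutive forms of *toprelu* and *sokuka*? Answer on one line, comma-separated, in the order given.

The alternation tracks the last vowel of the stem — -vir when the last vowel of the stem is a high vowel (*jidizu*, *lebi*, *wevu*); -o when the last vowel of the stem is a non-high vowel (*dejalse*, *lifa*).
The last vowel of *toprelu* is /u/, which is a high vowel, so the suffix is -vir, giving *topreluvir*.
*sokuka* — last vowel /a/ (a non-high vowel) → -o → *sokukao*.

topreluvir, sokukao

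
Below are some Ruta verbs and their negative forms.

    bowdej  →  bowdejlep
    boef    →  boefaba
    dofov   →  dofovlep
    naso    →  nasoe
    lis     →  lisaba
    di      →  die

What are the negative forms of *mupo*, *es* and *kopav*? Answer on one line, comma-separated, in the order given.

The pattern is voicing of the final sound: -aba when the stem ends in a voiceless consonant (*boef*, *lis*); -lep when the stem ends in a voiced consonant (*bowdej*, *dofov*); -e when the stem ends in a vowel (*naso*, *di*).
*mupo* — final sound /o/ (a vowel) → -e → *mupoe*.
*es*: final sound = /s/, a voiceless consonant → -aba → *esaba*.
Since the final sound of *kopav* is /v/ (a voiced consonant), it takes -lep, giving *kopavlep*.

mupoe, esaba, kopavlep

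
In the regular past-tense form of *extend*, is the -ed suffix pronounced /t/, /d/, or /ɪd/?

The stem *extend* ends in /t/ or /d/.
The -ed suffix is realized as /ɪd/ after /t, d/; as /t/ after other voiceless consonants; and as /d/ after other voiced sounds.
So -ed on *extend* is pronounced /ɪd/.

/ɪd/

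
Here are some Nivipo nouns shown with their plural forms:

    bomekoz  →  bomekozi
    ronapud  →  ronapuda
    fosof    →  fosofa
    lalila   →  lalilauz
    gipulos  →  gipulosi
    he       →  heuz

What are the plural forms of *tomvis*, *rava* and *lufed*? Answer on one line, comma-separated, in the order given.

tomvisi, ravauz, lufeda

The pattern is sibilance of the final sound: -i when the stem ends in a sibilant (*bomekoz*, *gipulos*); -a when the stem ends in a non-sibilant consonant (*ronapud*, *fosof*); -uz when the stem ends in a vowel (*lalila*, *he*).
*tomvis* — final sound /s/ (a sibilant) → -i → *tomvisi*.
*rava* — final sound /a/ (a vowel) → -uz → *ravauz*.
The final sound of *lufed* is /d/, which is a non-sibilant consonant, so the suffix is -a, giving *lufeda*.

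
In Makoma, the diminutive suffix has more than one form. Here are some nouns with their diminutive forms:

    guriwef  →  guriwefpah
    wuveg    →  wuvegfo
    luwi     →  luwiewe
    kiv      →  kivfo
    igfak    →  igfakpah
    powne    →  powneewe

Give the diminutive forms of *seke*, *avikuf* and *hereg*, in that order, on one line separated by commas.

The pattern is voicing of the final sound: -pah when the stem ends in a voiceless consonant (*guriwef*, *igfak*); -fo when the stem ends in a voiced consonant (*wuveg*, *kiv*); -ewe when the stem ends in a vowel (*luwi*, *powne*).
The final sound of *seke* is /e/, which is a vowel, so the suffix is -ewe, giving *sekeewe*.
Since the final sound of *avikuf* is /f/ (a voiceless consonant), it takes -pah, giving *avikufpah*.
*hereg*: final sound = /g/, a voiced consonant → -fo → *heregfo*.

sekeewe, avikufpah, heregfo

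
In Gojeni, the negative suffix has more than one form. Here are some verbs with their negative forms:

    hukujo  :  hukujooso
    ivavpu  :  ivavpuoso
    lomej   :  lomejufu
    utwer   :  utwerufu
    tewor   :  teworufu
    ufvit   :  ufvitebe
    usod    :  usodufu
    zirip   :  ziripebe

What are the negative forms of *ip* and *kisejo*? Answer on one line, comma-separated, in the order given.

ipebe, kisejooso

Looking at the final sound of each stem: -ebe when the stem ends in a voiceless consonant (*ufvit*, *zirip*); -ufu when the stem ends in a voiced consonant (*lomej*, *utwer*, *tewor*, *usod*); -oso when the stem ends in a vowel (*hukujo*, *ivavpu*).
Since the final sound of *ip* is /p/ (a voiceless consonant), it takes -ebe, giving *ipebe*.
*kisejo* — final sound /o/ (a vowel) → -oso → *kisejooso*.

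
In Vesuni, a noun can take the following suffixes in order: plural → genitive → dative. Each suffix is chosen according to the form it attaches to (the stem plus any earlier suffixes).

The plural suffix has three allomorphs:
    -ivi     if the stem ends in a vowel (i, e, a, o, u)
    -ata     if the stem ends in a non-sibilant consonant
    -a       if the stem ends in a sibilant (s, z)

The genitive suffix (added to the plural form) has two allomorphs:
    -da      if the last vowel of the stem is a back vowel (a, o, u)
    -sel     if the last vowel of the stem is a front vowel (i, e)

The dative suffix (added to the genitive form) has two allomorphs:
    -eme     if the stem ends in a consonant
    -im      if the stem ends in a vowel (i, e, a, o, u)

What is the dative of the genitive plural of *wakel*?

The final sound of *wakel* is /l/, which is a non-sibilant consonant, so the plural suffix is -ata, giving *wakelata*.
Since the last vowel of the plural form *wakelata* is /a/ (a back vowel), it takes -da, giving *wakelatada*.
The genitive form *wakelatada*: final sound = /a/, a vowel → -im → *wakelatadaim*.

wakelatadaim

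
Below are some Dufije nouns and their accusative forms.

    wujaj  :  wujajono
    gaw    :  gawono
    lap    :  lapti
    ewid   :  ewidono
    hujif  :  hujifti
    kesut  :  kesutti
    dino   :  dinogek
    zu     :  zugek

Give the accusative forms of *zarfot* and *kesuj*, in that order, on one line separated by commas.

Looking at the final sound of each stem: -ti when the stem ends in a voiceless consonant (*lap*, *hujif*, *kesut*); -ono when the stem ends in a voiced consonant (*wujaj*, *gaw*, *ewid*); -gek when the stem ends in a vowel (*dino*, *zu*).
*zarfot*: final sound = /t/, a voiceless consonant → -ti → *zarfotti*.
Since the final sound of *kesuj* is /j/ (a voiced consonant), it takes -ono, giving *kesujono*.

zarfotti, kesujono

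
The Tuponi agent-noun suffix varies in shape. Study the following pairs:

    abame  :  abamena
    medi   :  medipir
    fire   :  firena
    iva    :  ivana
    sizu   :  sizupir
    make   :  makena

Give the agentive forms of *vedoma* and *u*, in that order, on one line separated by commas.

The alternation tracks the last vowel of the stem — -pir when the last vowel of the stem is a high vowel (*medi*, *sizu*); -na when the last vowel of the stem is a non-high vowel (*abame*, *fire*, *iva*, *make*).
*vedoma*: last vowel = /a/, a non-high vowel → -na → *vedomana*.
Since the last vowel of *u* is /u/ (a high vowel), it takes -pir, giving *upir*.

vedomana, upir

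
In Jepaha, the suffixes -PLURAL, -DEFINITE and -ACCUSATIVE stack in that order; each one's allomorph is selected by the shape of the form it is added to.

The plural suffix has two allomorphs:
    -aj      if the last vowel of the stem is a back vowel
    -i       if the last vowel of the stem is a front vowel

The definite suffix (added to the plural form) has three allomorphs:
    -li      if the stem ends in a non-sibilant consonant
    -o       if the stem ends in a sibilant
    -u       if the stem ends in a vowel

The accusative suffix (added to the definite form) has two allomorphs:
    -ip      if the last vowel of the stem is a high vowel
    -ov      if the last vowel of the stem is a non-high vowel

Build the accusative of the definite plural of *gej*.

gejiuip

Since the last vowel of *gej* is /e/ (a front vowel), it takes -i, giving *geji*.
The plural form *geji* — final sound /i/ (a vowel) → -u → *gejiu*.
The definite form *gejiu*: last vowel = /u/, a high vowel → -ip → *gejiuip*.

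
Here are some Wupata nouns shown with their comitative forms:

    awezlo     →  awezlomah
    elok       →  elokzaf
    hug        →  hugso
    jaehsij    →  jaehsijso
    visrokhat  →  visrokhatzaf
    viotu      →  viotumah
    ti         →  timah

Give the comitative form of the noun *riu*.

riumah

The pattern is voicing of the final sound: -zaf when the stem ends in a voiceless consonant (*elok*, *visrokhat*); -so when the stem ends in a voiced consonant (*hug*, *jaehsij*); -mah when the stem ends in a vowel (*awezlo*, *viotu*, *ti*).
*riu* — final sound /u/ (a vowel) → -mah → *riumah*.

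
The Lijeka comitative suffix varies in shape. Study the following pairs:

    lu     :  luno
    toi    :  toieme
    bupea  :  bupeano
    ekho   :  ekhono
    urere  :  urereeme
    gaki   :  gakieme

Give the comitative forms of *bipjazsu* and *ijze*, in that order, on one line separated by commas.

The alternation tracks the last vowel of the stem — -eme when the last vowel of the stem is a front vowel (*toi*, *urere*, *gaki*); -no when the last vowel of the stem is a back vowel (*lu*, *bupea*, *ekho*).
Since the last vowel of *bipjazsu* is /u/ (a back vowel), it takes -no, giving *bipjazsuno*.
*ijze* — last vowel /e/ (a front vowel) → -eme → *ijzeeme*.

bipjazsuno, ijzeeme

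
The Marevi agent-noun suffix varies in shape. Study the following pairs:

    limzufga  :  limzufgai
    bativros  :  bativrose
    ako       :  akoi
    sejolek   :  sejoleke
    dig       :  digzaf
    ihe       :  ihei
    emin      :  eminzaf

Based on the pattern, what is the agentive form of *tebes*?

tebese

The suffix is conditioned by the final sound: -e when the stem ends in a voiceless consonant (*bativros*, *sejolek*); -zaf when the stem ends in a voiced consonant (*dig*, *emin*); -i when the stem ends in a vowel (*limzufga*, *ako*, *ihe*).
Since the final sound of *tebes* is /s/ (a voiceless consonant), it takes -e, giving *tebese*.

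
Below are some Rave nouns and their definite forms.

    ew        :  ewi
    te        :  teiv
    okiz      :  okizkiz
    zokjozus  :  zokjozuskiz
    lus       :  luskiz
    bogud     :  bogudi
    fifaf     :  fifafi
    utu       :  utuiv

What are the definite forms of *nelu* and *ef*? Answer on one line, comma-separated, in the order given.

neluiv, efi

The suffix is conditioned by the final sound: -kiz when the stem ends in a sibilant (*okiz*, *zokjozus*, *lus*); -i when the stem ends in a non-sibilant consonant (*ew*, *bogud*, *fifaf*); -iv when the stem ends in a vowel (*te*, *utu*).
The final sound of *nelu* is /u/, which is a vowel, so the suffix is -iv, giving *neluiv*.
Since the final sound of *ef* is /f/ (a non-sibilant consonant), it takes -i, giving *efi*.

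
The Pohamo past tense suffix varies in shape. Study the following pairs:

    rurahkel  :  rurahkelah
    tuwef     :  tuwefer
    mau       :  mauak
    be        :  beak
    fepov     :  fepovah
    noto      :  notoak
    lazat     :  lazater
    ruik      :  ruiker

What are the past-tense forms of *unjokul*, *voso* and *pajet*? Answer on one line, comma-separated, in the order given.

unjokulah, vosoak, pajeter

The suffix is conditioned by the final sound: -er when the stem ends in a voiceless consonant (*tuwef*, *lazat*, *ruik*); -ah when the stem ends in a voiced consonant (*rurahkel*, *fepov*); -ak when the stem ends in a vowel (*mau*, *be*, *noto*).
*unjokul* — final sound /l/ (a voiced consonant) → -ah → *unjokulah*.
*voso*: final sound = /o/, a vowel → -ak → *vosoak*.
Since the final sound of *pajet* is /t/ (a voiceless consonant), it takes -er, giving *pajeter*.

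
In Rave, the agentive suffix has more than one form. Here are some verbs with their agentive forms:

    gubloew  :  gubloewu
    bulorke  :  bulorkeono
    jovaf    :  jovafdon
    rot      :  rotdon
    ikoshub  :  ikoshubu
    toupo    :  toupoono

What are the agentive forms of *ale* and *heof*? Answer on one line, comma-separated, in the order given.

The pattern is voicing of the final sound: -don when the stem ends in a voiceless consonant (*jovaf*, *rot*); -u when the stem ends in a voiced consonant (*gubloew*, *ikoshub*); -ono when the stem ends in a vowel (*bulorke*, *toupo*).
*ale*: final sound = /e/, a vowel → -ono → *aleono*.
*heof* — final sound /f/ (a voiceless consonant) → -don → *heofdon*.

aleono, heofdon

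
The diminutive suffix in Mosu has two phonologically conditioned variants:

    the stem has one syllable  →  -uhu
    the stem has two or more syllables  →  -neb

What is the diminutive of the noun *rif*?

rifuhu

With one syllable, *rif* takes -uhu → *rifuhu*.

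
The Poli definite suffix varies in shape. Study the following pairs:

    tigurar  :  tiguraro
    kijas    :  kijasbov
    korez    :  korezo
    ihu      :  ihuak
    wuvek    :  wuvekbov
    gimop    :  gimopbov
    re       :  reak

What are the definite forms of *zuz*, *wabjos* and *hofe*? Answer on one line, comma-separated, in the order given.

The alternation tracks the final sound of the stem — -bov when the stem ends in a voiceless consonant (*kijas*, *wuvek*, *gimop*); -o when the stem ends in a voiced consonant (*tigurar*, *korez*); -ak when the stem ends in a vowel (*ihu*, *re*).
*zuz* — final sound /z/ (a voiced consonant) → -o → *zuzo*.
*wabjos* — final sound /s/ (a voiceless consonant) → -bov → *wabjosbov*.
*hofe* — final sound /e/ (a vowel) → -ak → *hofeak*.

zuzo, wabjosbov, hofeak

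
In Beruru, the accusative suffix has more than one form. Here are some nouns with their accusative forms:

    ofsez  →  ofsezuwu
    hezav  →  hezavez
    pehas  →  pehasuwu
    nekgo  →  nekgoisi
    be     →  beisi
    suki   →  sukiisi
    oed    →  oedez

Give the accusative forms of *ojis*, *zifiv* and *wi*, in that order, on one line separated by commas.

ojisuwu, zifivez, wiisi

The suffix is conditioned by the final sound: -uwu when the stem ends in a sibilant (*ofsez*, *pehas*); -ez when the stem ends in a non-sibilant consonant (*hezav*, *oed*); -isi when the stem ends in a vowel (*nekgo*, *be*, *suki*).
*ojis*: final sound = /s/, a sibilant → -uwu → *ojisuwu*.
Since the final sound of *zifiv* is /v/ (a non-sibilant consonant), it takes -ez, giving *zifivez*.
*wi*: final sound = /i/, a vowel → -isi → *wiisi*.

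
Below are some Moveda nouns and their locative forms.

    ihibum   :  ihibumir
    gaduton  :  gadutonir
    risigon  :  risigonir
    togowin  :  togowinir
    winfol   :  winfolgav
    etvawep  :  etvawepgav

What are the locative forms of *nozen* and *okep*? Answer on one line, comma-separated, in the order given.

nozenir, okepgav

Looking at the final consonant of each stem: -ir when the stem ends in a nasal (*ihibum*, *gaduton*, *risigon*, *togowin*); -gav when the stem ends in a non-nasal consonant (*winfol*, *etvawep*).
The final consonant of *nozen* is /n/, which is a nasal, so the suffix is -ir, giving *nozenir*.
*okep* — final consonant /p/ (non-nasal) → -gav → *okepgav*.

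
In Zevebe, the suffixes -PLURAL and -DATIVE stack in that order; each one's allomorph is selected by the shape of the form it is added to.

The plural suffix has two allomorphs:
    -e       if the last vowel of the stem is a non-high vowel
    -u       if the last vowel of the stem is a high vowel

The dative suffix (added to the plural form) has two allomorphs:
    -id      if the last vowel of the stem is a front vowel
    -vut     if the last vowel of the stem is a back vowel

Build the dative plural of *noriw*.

The last vowel of *noriw* is /i/, which is a high vowel, so the plural suffix is -u, giving *noriwu*.
Since the last vowel of the plural form *noriwu* is /u/ (a back vowel), it takes -vut, giving *noriwuvut*.

noriwuvut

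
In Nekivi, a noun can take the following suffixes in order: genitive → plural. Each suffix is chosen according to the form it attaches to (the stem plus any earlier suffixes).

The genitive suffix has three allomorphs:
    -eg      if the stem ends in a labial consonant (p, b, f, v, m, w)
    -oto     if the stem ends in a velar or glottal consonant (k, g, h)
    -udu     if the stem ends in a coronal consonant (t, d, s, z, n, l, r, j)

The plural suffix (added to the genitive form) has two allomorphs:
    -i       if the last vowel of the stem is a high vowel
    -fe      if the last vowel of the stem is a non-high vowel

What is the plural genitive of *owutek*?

Since the final consonant of *owutek* is /k/ (velar/glottal), it takes -oto, giving *owutekoto*.
The genitive form *owutekoto*: last vowel = /o/, a non-high vowel → -fe → *owutekotofe*.

owutekotofe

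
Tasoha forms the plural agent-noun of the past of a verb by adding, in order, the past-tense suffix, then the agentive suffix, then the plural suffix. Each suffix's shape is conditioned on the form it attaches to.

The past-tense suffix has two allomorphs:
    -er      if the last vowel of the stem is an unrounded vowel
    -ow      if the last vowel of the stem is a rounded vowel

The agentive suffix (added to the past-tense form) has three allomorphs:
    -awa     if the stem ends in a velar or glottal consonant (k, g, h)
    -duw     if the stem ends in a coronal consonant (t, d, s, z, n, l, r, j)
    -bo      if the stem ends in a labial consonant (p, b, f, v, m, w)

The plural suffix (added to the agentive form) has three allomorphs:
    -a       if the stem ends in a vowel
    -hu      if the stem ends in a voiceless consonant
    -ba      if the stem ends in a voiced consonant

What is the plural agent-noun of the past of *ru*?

ruowboa

*ru* — last vowel /u/ (a rounded vowel) → -ow → *ruow*.
The past-tense form *ruow* — final consonant /w/ (labial) → -bo → *ruowbo*.
The agentive form *ruowbo*: final sound = /o/, a vowel → -a → *ruowboa*.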